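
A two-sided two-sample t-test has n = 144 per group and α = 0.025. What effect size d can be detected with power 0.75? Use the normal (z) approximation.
d ≈ 0.34

Minimum detectable effect (two-sample t-test, normal approximation):
d = (z_{α/2} + z_β) / √(n/2)
d = (2.241 + 0.674) / √(144/2)
d = 2.916 / 8.485
d ≈ 0.34

By Cohen's convention (0.2 small / 0.5 medium / 0.8 large): small effect.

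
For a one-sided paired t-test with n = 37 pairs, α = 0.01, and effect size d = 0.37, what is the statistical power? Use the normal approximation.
Power ≈ 0.47

Power calculation (paired t-test, normal approximation):
z_β = d · √n - z_α
z_β = 0.37 · √37 - 2.326
z_β = 0.37 · 6.083 - 2.326
z_β = -0.076

Power = Φ(z_β) = Φ(-0.076) ≈ 0.470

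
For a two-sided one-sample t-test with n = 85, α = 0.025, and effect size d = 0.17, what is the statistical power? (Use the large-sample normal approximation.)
Power ≈ 0.25

Power calculation (one-sample t-test, normal approximation):
z_β = d · √n - z_{α/2}
z_β = 0.17 · √85 - 2.241
z_β = 0.17 · 9.220 - 2.241
z_β = -0.674

Power = Φ(z_β) = Φ(-0.674) ≈ 0.250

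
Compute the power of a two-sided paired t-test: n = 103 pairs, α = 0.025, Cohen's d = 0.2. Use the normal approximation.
Power ≈ 0.42

Power calculation (paired t-test, normal approximation):
z_β = d · √n - z_{α/2}
z_β = 0.2 · √103 - 2.241
z_β = 0.2 · 10.149 - 2.241
z_β = -0.212

Power = Φ(z_β) = Φ(-0.212) ≈ 0.416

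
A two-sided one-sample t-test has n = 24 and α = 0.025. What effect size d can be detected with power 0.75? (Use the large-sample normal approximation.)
d ≈ 0.60

Minimum detectable effect (one-sample t-test, normal approximation):
d = (z_{α/2} + z_β) / √n
d = (2.241 + 0.674) / √24
d = 2.916 / 4.899
d ≈ 0.60

By Cohen's convention (0.2 small / 0.5 medium / 0.8 large): medium effect.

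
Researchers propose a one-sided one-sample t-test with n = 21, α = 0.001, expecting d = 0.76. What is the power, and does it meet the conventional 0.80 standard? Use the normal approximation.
Power ≈ 0.65; the study is underpowered (power < 0.80)

Power calculation (one-sample t-test, normal approximation):
z_β = d · √n - z_α
z_β = 0.76 · √21 - 3.090
z_β = 0.76 · 4.583 - 3.090
z_β = 0.393

Power = Φ(z_β) = Φ(0.393) ≈ 0.653

Effect size d = 0.76 is medium by Cohen's convention (0.2/0.5/0.8).

Threshold: power ≥ 0.80 is conventionally adequate.
Power ≈ 0.65 → the study is underpowered (power < 0.80).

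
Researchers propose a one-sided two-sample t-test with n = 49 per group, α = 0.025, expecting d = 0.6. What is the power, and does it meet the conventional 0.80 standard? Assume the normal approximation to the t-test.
Power ≈ 0.84; the study is adequately powered (power ≥ 0.80)

Power calculation (two-sample t-test, normal approximation):
z_β = d · √(n/2) - z_α
z_β = 0.6 · √(49/2) - 1.960
z_β = 0.6 · 4.950 - 1.960
z_β = 1.010

Power = Φ(z_β) = Φ(1.010) ≈ 0.844

Effect size d = 0.6 is medium by Cohen's convention (0.2/0.5/0.8).

Threshold: power ≥ 0.80 is conventionally adequate.
Power ≈ 0.84 → the study is adequately powered (power ≥ 0.80).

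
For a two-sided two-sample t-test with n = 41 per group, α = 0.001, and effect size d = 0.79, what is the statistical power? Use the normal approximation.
Power ≈ 0.61

Power calculation (two-sample t-test, normal approximation):
z_β = d · √(n/2) - z_{α/2}
z_β = 0.79 · √(41/2) - 3.291
z_β = 0.79 · 4.528 - 3.291
z_β = 0.286

Power = Φ(z_β) = Φ(0.286) ≈ 0.613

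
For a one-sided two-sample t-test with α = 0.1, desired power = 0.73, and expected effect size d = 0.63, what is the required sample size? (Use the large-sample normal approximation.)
n = 19 per group

Sample size formula (two-sample t-test, normal approximation):
n = 2 · ((z_α + z_β) / d)²

z_α = 1.282 (for α = 0.1, one-sided)
z_β = 0.613 (for power = 0.73)
d = 0.63

n = 2 · ((1.282 + 0.613) / 0.63)²
n = 2 · (3.008)²
n ≈ 18.10
Round up to the next whole number: n = 19 per group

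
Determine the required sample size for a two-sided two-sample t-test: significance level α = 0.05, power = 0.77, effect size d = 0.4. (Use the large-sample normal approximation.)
n = 92 per group

Sample size formula (two-sample t-test, normal approximation):
n = 2 · ((z_{α/2} + z_β) / d)²

z_{α/2} = 1.960 (for α = 0.05, two-sided)
z_β = 0.739 (for power = 0.77)
d = 0.4

n = 2 · ((1.960 + 0.739) / 0.4)²
n = 2 · (6.748)²
n ≈ 91.07
Round up to the next whole number: n = 92 per group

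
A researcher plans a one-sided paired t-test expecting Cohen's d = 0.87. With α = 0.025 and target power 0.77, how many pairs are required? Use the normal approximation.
n = 10 pairs

Sample size formula (paired t-test, normal approximation):
n = ((z_α + z_β) / d)²

z_α = 1.960 (for α = 0.025, one-sided)
z_β = 0.739 (for power = 0.77)
d = 0.87

n = ((1.960 + 0.739) / 0.87)²
n = (3.102)²
n ≈ 9.62
Round up to the next whole number: n = 10 pairs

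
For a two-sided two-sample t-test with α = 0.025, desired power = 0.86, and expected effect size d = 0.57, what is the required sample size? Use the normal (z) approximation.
n = 68 per group

Sample size formula (two-sample t-test, normal approximation):
n = 2 · ((z_{α/2} + z_β) / d)²

z_{α/2} = 2.241 (for α = 0.025, two-sided)
z_β = 1.080 (for power = 0.86)
d = 0.57

n = 2 · ((2.241 + 1.080) / 0.57)²
n = 2 · (5.826)²
n ≈ 67.88
Round up to the next whole number: n = 68 per group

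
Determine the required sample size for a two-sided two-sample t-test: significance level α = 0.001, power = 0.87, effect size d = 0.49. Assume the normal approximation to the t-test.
n = 163 per group

Sample size formula (two-sample t-test, normal approximation):
n = 2 · ((z_{α/2} + z_β) / d)²

z_{α/2} = 3.291 (for α = 0.001, two-sided)
z_β = 1.126 (for power = 0.87)
d = 0.49

n = 2 · ((3.291 + 1.126) / 0.49)²
n = 2 · (9.014)²
n ≈ 162.50
Round up to the next whole number: n = 163 per group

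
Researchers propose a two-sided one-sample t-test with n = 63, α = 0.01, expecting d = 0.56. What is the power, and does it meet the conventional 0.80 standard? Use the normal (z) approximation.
Power ≈ 0.97; the study is adequately powered (power ≥ 0.80)

Power calculation (one-sample t-test, normal approximation):
z_β = d · √n - z_{α/2}
z_β = 0.56 · √63 - 2.576
z_β = 0.56 · 7.937 - 2.576
z_β = 1.869

Power = Φ(z_β) = Φ(1.869) ≈ 0.969

Effect size d = 0.56 is medium by Cohen's convention (0.2/0.5/0.8).

Threshold: power ≥ 0.80 is conventionally adequate.
Power ≈ 0.97 → the study is adequately powered (power ≥ 0.80).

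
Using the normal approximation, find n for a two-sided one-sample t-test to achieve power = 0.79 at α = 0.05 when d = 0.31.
n = 80

Sample size formula (one-sample t-test, normal approximation):
n = ((z_{α/2} + z_β) / d)²

z_{α/2} = 1.960 (for α = 0.05, two-sided)
z_β = 0.806 (for power = 0.79)
d = 0.31

n = ((1.960 + 0.806) / 0.31)²
n = (8.923)²
n ≈ 79.62
Round up to the next whole number: n = 80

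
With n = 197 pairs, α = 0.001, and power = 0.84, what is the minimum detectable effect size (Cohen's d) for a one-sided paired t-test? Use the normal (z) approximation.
d ≈ 0.29

Minimum detectable effect (paired t-test, normal approximation):
d = (z_α + z_β) / √n
d = (3.090 + 0.994) / √197
d = 4.085 / 14.036
d ≈ 0.29

By Cohen's convention (0.2 small / 0.5 medium / 0.8 large): small effect.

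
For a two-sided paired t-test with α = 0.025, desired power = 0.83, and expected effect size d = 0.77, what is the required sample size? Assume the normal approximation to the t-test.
n = 18 pairs

Sample size formula (paired t-test, normal approximation):
n = ((z_{α/2} + z_β) / d)²

z_{α/2} = 2.241 (for α = 0.025, two-sided)
z_β = 0.954 (for power = 0.83)
d = 0.77

n = ((2.241 + 0.954) / 0.77)²
n = (4.149)²
n ≈ 17.21
Round up to the next whole number: n = 18 pairs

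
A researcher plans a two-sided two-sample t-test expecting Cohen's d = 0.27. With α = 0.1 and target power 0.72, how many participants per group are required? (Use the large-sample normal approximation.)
n = 137 per group

Sample size formula (two-sample t-test, normal approximation):
n = 2 · ((z_{α/2} + z_β) / d)²

z_{α/2} = 1.645 (for α = 0.1, two-sided)
z_β = 0.583 (for power = 0.72)
d = 0.27

n = 2 · ((1.645 + 0.583) / 0.27)²
n = 2 · (8.252)²
n ≈ 136.19
Round up to the next whole number: n = 137 per group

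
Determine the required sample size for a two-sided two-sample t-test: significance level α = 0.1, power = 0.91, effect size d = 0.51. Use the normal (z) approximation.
n = 69 per group

Sample size formula (two-sample t-test, normal approximation):
n = 2 · ((z_{α/2} + z_β) / d)²

z_{α/2} = 1.645 (for α = 0.1, two-sided)
z_β = 1.341 (for power = 0.91)
d = 0.51

n = 2 · ((1.645 + 1.341) / 0.51)²
n = 2 · (5.855)²
n ≈ 68.56
Round up to the next whole number: n = 69 per group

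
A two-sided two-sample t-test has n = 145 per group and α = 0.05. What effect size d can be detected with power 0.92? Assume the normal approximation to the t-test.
d ≈ 0.40

Minimum detectable effect (two-sample t-test, normal approximation):
d = (z_{α/2} + z_β) / √(n/2)
d = (1.960 + 1.405) / √(145/2)
d = 3.365 / 8.515
d ≈ 0.40

By Cohen's convention (0.2 small / 0.5 medium / 0.8 large): small effect.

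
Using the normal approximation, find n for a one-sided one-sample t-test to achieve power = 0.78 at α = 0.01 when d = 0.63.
n = 25

Sample size formula (one-sample t-test, normal approximation):
n = ((z_α + z_β) / d)²

z_α = 2.326 (for α = 0.01, one-sided)
z_β = 0.772 (for power = 0.78)
d = 0.63

n = ((2.326 + 0.772) / 0.63)²
n = (4.917)²
n ≈ 24.18
Round up to the next whole number: n = 25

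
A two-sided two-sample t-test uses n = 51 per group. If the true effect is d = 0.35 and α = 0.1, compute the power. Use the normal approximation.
Power ≈ 0.55

Power calculation (two-sample t-test, normal approximation):
z_β = d · √(n/2) - z_{α/2}
z_β = 0.35 · √(51/2) - 1.645
z_β = 0.35 · 5.050 - 1.645
z_β = 0.123

Power = Φ(z_β) = Φ(0.123) ≈ 0.549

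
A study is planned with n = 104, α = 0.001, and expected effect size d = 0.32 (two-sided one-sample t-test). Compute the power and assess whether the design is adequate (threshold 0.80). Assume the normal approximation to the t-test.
Power ≈ 0.49; the study is underpowered (power < 0.80)

Power calculation (one-sample t-test, normal approximation):
z_β = d · √n - z_{α/2}
z_β = 0.32 · √104 - 3.291
z_β = 0.32 · 10.198 - 3.291
z_β = -0.027

Power = Φ(z_β) = Φ(-0.027) ≈ 0.489

Effect size d = 0.32 is small by Cohen's convention (0.2/0.5/0.8).

Threshold: power ≥ 0.80 is conventionally adequate.
Power ≈ 0.49 → the study is underpowered (power < 0.80).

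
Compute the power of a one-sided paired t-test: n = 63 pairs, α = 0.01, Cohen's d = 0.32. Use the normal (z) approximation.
Power ≈ 0.58

Power calculation (paired t-test, normal approximation):
z_β = d · √n - z_α
z_β = 0.32 · √63 - 2.326
z_β = 0.32 · 7.937 - 2.326
z_β = 0.214

Power = Φ(z_β) = Φ(0.214) ≈ 0.585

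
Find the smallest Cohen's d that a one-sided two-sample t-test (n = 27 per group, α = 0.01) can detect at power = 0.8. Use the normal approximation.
d ≈ 0.86

Minimum detectable effect (two-sample t-test, normal approximation):
d = (z_α + z_β) / √(n/2)
d = (2.326 + 0.842) / √(27/2)
d = 3.168 / 3.674
d ≈ 0.86

By Cohen's convention (0.2 small / 0.5 medium / 0.8 large): large effect.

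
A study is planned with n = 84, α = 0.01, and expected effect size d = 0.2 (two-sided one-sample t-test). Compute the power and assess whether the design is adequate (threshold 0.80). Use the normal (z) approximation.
Power ≈ 0.23; the study is underpowered (power < 0.80)

Power calculation (one-sample t-test, normal approximation):
z_β = d · √n - z_{α/2}
z_β = 0.2 · √84 - 2.576
z_β = 0.2 · 9.165 - 2.576
z_β = -0.743

Power = Φ(z_β) = Φ(-0.743) ≈ 0.229

Effect size d = 0.2 is small by Cohen's convention (0.2/0.5/0.8).

Threshold: power ≥ 0.80 is conventionally adequate.
Power ≈ 0.23 → the study is underpowered (power < 0.80).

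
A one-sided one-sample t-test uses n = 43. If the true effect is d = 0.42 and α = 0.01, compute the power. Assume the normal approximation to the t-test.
Power ≈ 0.67

Power calculation (one-sample t-test, normal approximation):
z_β = d · √n - z_α
z_β = 0.42 · √43 - 2.326
z_β = 0.42 · 6.557 - 2.326
z_β = 0.428

Power = Φ(z_β) = Φ(0.428) ≈ 0.666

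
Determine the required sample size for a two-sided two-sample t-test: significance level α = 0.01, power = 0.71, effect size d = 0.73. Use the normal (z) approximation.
n = 37 per group

Sample size formula (two-sample t-test, normal approximation):
n = 2 · ((z_{α/2} + z_β) / d)²

z_{α/2} = 2.576 (for α = 0.01, two-sided)
z_β = 0.553 (for power = 0.71)
d = 0.73

n = 2 · ((2.576 + 0.553) / 0.73)²
n = 2 · (4.286)²
n ≈ 36.74
Round up to the next whole number: n = 37 per group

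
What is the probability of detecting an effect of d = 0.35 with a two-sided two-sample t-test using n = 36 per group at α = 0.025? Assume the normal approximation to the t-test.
Power ≈ 0.22

Power calculation (two-sample t-test, normal approximation):
z_β = d · √(n/2) - z_{α/2}
z_β = 0.35 · √(36/2) - 2.241
z_β = 0.35 · 4.243 - 2.241
z_β = -0.756

Power = Φ(z_β) = Φ(-0.756) ≈ 0.225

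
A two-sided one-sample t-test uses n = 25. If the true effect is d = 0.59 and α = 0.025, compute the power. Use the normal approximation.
Power ≈ 0.76

Power calculation (one-sample t-test, normal approximation):
z_β = d · √n - z_{α/2}
z_β = 0.59 · √25 - 2.241
z_β = 0.59 · 5.000 - 2.241
z_β = 0.709

Power = Φ(z_β) = Φ(0.709) ≈ 0.761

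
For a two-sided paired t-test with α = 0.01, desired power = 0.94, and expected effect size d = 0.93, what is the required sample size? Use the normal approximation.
n = 20 pairs

Sample size formula (paired t-test, normal approximation):
n = ((z_{α/2} + z_β) / d)²

z_{α/2} = 2.576 (for α = 0.01, two-sided)
z_β = 1.555 (for power = 0.94)
d = 0.93

n = ((2.576 + 1.555) / 0.93)²
n = (4.442)²
n ≈ 19.73
Round up to the next whole number: n = 20 pairs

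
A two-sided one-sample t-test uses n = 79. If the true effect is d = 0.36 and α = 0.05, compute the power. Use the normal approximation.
Power ≈ 0.89

Power calculation (one-sample t-test, normal approximation):
z_β = d · √n - z_{α/2}
z_β = 0.36 · √79 - 1.960
z_β = 0.36 · 8.888 - 1.960
z_β = 1.240

Power = Φ(z_β) = Φ(1.240) ≈ 0.892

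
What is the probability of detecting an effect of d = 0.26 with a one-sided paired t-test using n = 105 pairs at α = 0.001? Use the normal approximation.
Power ≈ 0.34

Power calculation (paired t-test, normal approximation):
z_β = d · √n - z_α
z_β = 0.26 · √105 - 3.090
z_β = 0.26 · 10.247 - 3.090
z_β = -0.426

Power = Φ(z_β) = Φ(-0.426) ≈ 0.335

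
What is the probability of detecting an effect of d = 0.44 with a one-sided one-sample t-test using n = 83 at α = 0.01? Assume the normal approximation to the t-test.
Power ≈ 0.95

Power calculation (one-sample t-test, normal approximation):
z_β = d · √n - z_α
z_β = 0.44 · √83 - 2.326
z_β = 0.44 · 9.110 - 2.326
z_β = 1.682

Power = Φ(z_β) = Φ(1.682) ≈ 0.954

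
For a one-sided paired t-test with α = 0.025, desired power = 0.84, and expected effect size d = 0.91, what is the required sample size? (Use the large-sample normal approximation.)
n = 11 pairs

Sample size formula (paired t-test, normal approximation):
n = ((z_α + z_β) / d)²

z_α = 1.960 (for α = 0.025, one-sided)
z_β = 0.994 (for power = 0.84)
d = 0.91

n = ((1.960 + 0.994) / 0.91)²
n = (3.246)²
n ≈ 10.54
Round up to the next whole number: n = 11 pairs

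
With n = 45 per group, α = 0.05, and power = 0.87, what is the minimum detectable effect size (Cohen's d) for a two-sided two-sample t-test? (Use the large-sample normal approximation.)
d ≈ 0.65

Minimum detectable effect (two-sample t-test, normal approximation):
d = (z_{α/2} + z_β) / √(n/2)
d = (1.960 + 1.126) / √(45/2)
d = 3.086 / 4.743
d ≈ 0.65

By Cohen's convention (0.2 small / 0.5 medium / 0.8 large): medium effect.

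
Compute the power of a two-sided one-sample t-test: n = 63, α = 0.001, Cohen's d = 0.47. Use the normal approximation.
Power ≈ 0.67

Power calculation (one-sample t-test, normal approximation):
z_β = d · √n - z_{α/2}
z_β = 0.47 · √63 - 3.291
z_β = 0.47 · 7.937 - 3.291
z_β = 0.440

Power = Φ(z_β) = Φ(0.440) ≈ 0.670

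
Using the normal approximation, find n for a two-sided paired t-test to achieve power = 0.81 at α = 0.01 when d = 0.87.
n = 16 pairs

Sample size formula (paired t-test, normal approximation):
n = ((z_{α/2} + z_β) / d)²

z_{α/2} = 2.576 (for α = 0.01, two-sided)
z_β = 0.878 (for power = 0.81)
d = 0.87

n = ((2.576 + 0.878) / 0.87)²
n = (3.970)²
n ≈ 15.76
Round up to the next whole number: n = 16 pairs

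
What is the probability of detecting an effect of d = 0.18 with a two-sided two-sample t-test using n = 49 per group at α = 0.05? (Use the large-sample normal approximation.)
Power ≈ 0.14

Power calculation (two-sample t-test, normal approximation):
z_β = d · √(n/2) - z_{α/2}
z_β = 0.18 · √(49/2) - 1.960
z_β = 0.18 · 4.950 - 1.960
z_β = -1.069

Power = Φ(z_β) = Φ(-1.069) ≈ 0.143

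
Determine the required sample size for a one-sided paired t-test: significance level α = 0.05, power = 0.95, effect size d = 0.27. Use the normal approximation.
n = 149 pairs

Sample size formula (paired t-test, normal approximation):
n = ((z_α + z_β) / d)²

z_α = 1.645 (for α = 0.05, one-sided)
z_β = 1.645 (for power = 0.95)
d = 0.27

n = ((1.645 + 1.645) / 0.27)²
n = (12.185)²
n ≈ 148.47
Round up to the next whole number: n = 149 pairs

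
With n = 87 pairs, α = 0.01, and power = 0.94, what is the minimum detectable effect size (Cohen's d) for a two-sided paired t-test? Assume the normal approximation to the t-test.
d ≈ 0.44

Minimum detectable effect (paired t-test, normal approximation):
d = (z_{α/2} + z_β) / √n
d = (2.576 + 1.555) / √87
d = 4.131 / 9.327
d ≈ 0.44

By Cohen's convention (0.2 small / 0.5 medium / 0.8 large): small effect.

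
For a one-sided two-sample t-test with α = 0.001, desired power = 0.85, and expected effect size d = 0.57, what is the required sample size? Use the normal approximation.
n = 105 per group

Sample size formula (two-sample t-test, normal approximation):
n = 2 · ((z_α + z_β) / d)²

z_α = 3.090 (for α = 0.001, one-sided)
z_β = 1.036 (for power = 0.85)
d = 0.57

n = 2 · ((3.090 + 1.036) / 0.57)²
n = 2 · (7.239)²
n ≈ 104.81
Round up to the next whole number: n = 105 per group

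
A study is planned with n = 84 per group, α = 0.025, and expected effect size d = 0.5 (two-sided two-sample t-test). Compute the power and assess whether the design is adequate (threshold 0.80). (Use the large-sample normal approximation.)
Power ≈ 0.84; the study is adequately powered (power ≥ 0.80)

Power calculation (two-sample t-test, normal approximation):
z_β = d · √(n/2) - z_{α/2}
z_β = 0.5 · √(84/2) - 2.241
z_β = 0.5 · 6.481 - 2.241
z_β = 0.999

Power = Φ(z_β) = Φ(0.999) ≈ 0.841

Effect size d = 0.5 is medium by Cohen's convention (0.2/0.5/0.8).

Threshold: power ≥ 0.80 is conventionally adequate.
Power ≈ 0.84 → the study is adequately powered (power ≥ 0.80).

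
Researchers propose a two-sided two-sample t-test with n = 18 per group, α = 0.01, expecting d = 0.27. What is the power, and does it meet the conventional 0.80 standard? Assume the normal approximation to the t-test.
Power ≈ 0.04; the study is underpowered (power < 0.80)

Power calculation (two-sample t-test, normal approximation):
z_β = d · √(n/2) - z_{α/2}
z_β = 0.27 · √(18/2) - 2.576
z_β = 0.27 · 3.000 - 2.576
z_β = -1.766

Power = Φ(z_β) = Φ(-1.766) ≈ 0.039

Effect size d = 0.27 is small by Cohen's convention (0.2/0.5/0.8).

Threshold: power ≥ 0.80 is conventionally adequate.
Power ≈ 0.04 → the study is underpowered (power < 0.80).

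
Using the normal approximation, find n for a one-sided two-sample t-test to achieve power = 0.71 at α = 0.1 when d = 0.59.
n = 20 per group

Sample size formula (two-sample t-test, normal approximation):
n = 2 · ((z_α + z_β) / d)²

z_α = 1.282 (for α = 0.1, one-sided)
z_β = 0.553 (for power = 0.71)
d = 0.59

n = 2 · ((1.282 + 0.553) / 0.59)²
n = 2 · (3.110)²
n ≈ 19.34
Round up to the next whole number: n = 20 per group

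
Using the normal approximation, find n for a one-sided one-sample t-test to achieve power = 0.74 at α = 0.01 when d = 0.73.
n = 17

Sample size formula (one-sample t-test, normal approximation):
n = ((z_α + z_β) / d)²

z_α = 2.326 (for α = 0.01, one-sided)
z_β = 0.643 (for power = 0.74)
d = 0.73

n = ((2.326 + 0.643) / 0.73)²
n = (4.067)²
n ≈ 16.54
Round up to the next whole number: n = 17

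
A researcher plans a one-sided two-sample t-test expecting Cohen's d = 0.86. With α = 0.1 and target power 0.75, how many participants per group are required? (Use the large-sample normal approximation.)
n = 11 per group

Sample size formula (two-sample t-test, normal approximation):
n = 2 · ((z_α + z_β) / d)²

z_α = 1.282 (for α = 0.1, one-sided)
z_β = 0.674 (for power = 0.75)
d = 0.86

n = 2 · ((1.282 + 0.674) / 0.86)²
n = 2 · (2.274)²
n ≈ 10.34
Round up to the next whole number: n = 11 per group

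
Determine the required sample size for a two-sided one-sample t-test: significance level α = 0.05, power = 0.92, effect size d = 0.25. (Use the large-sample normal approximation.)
n = 182

Sample size formula (one-sample t-test, normal approximation):
n = ((z_{α/2} + z_β) / d)²

z_{α/2} = 1.960 (for α = 0.05, two-sided)
z_β = 1.405 (for power = 0.92)
d = 0.25

n = ((1.960 + 1.405) / 0.25)²
n = (13.460)²
n ≈ 181.17
Round up to the next whole number: n = 182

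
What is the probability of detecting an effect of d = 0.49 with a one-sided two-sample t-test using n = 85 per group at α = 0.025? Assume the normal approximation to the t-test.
Power ≈ 0.89

Power calculation (two-sample t-test, normal approximation):
z_β = d · √(n/2) - z_α
z_β = 0.49 · √(85/2) - 1.960
z_β = 0.49 · 6.519 - 1.960
z_β = 1.234

Power = Φ(z_β) = Φ(1.234) ≈ 0.891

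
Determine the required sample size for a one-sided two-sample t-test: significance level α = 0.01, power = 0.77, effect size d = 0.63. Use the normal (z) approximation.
n = 48 per group

Sample size formula (two-sample t-test, normal approximation):
n = 2 · ((z_α + z_β) / d)²

z_α = 2.326 (for α = 0.01, one-sided)
z_β = 0.739 (for power = 0.77)
d = 0.63

n = 2 · ((2.326 + 0.739) / 0.63)²
n = 2 · (4.865)²
n ≈ 47.34
Round up to the next whole number: n = 48 per group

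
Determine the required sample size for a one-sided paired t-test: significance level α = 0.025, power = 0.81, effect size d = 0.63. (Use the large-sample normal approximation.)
n = 21 pairs

Sample size formula (paired t-test, normal approximation):
n = ((z_α + z_β) / d)²

z_α = 1.960 (for α = 0.025, one-sided)
z_β = 0.878 (for power = 0.81)
d = 0.63

n = ((1.960 + 0.878) / 0.63)²
n = (4.505)²
n ≈ 20.30
Round up to the next whole number: n = 21 pairs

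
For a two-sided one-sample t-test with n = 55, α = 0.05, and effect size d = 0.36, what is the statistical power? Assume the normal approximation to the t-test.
Power ≈ 0.76

Power calculation (one-sample t-test, normal approximation):
z_β = d · √n - z_{α/2}
z_β = 0.36 · √55 - 1.960
z_β = 0.36 · 7.416 - 1.960
z_β = 0.710

Power = Φ(z_β) = Φ(0.710) ≈ 0.761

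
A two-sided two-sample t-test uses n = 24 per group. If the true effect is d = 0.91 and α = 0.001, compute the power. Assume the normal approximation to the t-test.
Power ≈ 0.45

Power calculation (two-sample t-test, normal approximation):
z_β = d · √(n/2) - z_{α/2}
z_β = 0.91 · √(24/2) - 3.291
z_β = 0.91 · 3.464 - 3.291
z_β = -0.138

Power = Φ(z_β) = Φ(-0.138) ≈ 0.445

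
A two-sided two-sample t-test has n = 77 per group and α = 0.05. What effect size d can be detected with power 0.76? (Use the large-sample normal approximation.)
d ≈ 0.43

Minimum detectable effect (two-sample t-test, normal approximation):
d = (z_{α/2} + z_β) / √(n/2)
d = (1.960 + 0.706) / √(77/2)
d = 2.666 / 6.205
d ≈ 0.43

By Cohen's convention (0.2 small / 0.5 medium / 0.8 large): small effect.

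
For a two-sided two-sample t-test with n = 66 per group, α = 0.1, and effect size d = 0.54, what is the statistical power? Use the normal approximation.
Power ≈ 0.93

Power calculation (two-sample t-test, normal approximation):
z_β = d · √(n/2) - z_{α/2}
z_β = 0.54 · √(66/2) - 1.645
z_β = 0.54 · 5.745 - 1.645
z_β = 1.457

Power = Φ(z_β) = Φ(1.457) ≈ 0.927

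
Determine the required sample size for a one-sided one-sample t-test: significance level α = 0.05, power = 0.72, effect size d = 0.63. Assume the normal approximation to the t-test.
n = 13

Sample size formula (one-sample t-test, normal approximation):
n = ((z_α + z_β) / d)²

z_α = 1.645 (for α = 0.05, one-sided)
z_β = 0.583 (for power = 0.72)
d = 0.63

n = ((1.645 + 0.583) / 0.63)²
n = (3.537)²
n ≈ 12.51
Round up to the next whole number: n = 13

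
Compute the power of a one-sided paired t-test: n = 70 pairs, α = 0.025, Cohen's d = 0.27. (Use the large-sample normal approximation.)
Power ≈ 0.62

Power calculation (paired t-test, normal approximation):
z_β = d · √n - z_α
z_β = 0.27 · √70 - 1.960
z_β = 0.27 · 8.367 - 1.960
z_β = 0.299

Power = Φ(z_β) = Φ(0.299) ≈ 0.618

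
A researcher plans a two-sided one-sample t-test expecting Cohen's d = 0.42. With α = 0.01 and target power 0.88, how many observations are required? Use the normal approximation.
n = 80

Sample size formula (one-sample t-test, normal approximation):
n = ((z_{α/2} + z_β) / d)²

z_{α/2} = 2.576 (for α = 0.01, two-sided)
z_β = 1.175 (for power = 0.88)
d = 0.42

n = ((2.576 + 1.175) / 0.42)²
n = (8.931)²
n ≈ 79.76
Round up to the next whole number: n = 80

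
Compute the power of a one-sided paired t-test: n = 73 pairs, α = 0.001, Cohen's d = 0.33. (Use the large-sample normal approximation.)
Power ≈ 0.39

Power calculation (paired t-test, normal approximation):
z_β = d · √n - z_α
z_β = 0.33 · √73 - 3.090
z_β = 0.33 · 8.544 - 3.090
z_β = -0.271

Power = Φ(z_β) = Φ(-0.271) ≈ 0.393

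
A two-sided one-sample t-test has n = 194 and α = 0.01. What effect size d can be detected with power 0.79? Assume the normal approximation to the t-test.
d ≈ 0.24

Minimum detectable effect (one-sample t-test, normal approximation):
d = (z_{α/2} + z_β) / √n
d = (2.576 + 0.806) / √194
d = 3.382 / 13.928
d ≈ 0.24

By Cohen's convention (0.2 small / 0.5 medium / 0.8 large): small effect.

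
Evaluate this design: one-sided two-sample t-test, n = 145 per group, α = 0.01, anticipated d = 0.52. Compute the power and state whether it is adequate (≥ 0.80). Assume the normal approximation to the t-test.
Power ≈ 0.98; the study is adequately powered (power ≥ 0.80)

Power calculation (two-sample t-test, normal approximation):
z_β = d · √(n/2) - z_α
z_β = 0.52 · √(145/2) - 2.326
z_β = 0.52 · 8.515 - 2.326
z_β = 2.101

Power = Φ(z_β) = Φ(2.101) ≈ 0.982

Effect size d = 0.52 is medium by Cohen's convention (0.2/0.5/0.8).

Threshold: power ≥ 0.80 is conventionally adequate.
Power ≈ 0.98 → the study is adequately powered (power ≥ 0.80).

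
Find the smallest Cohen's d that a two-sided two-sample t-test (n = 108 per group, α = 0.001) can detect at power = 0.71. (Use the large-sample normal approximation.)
d ≈ 0.52

Minimum detectable effect (two-sample t-test, normal approximation):
d = (z_{α/2} + z_β) / √(n/2)
d = (3.291 + 0.553) / √(108/2)
d = 3.844 / 7.348
d ≈ 0.52

By Cohen's convention (0.2 small / 0.5 medium / 0.8 large): medium effect.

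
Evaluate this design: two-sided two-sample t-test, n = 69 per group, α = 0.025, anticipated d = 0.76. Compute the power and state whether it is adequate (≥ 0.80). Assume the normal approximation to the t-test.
Power ≈ 0.99; the study is adequately powered (power ≥ 0.80)

Power calculation (two-sample t-test, normal approximation):
z_β = d · √(n/2) - z_{α/2}
z_β = 0.76 · √(69/2) - 2.241
z_β = 0.76 · 5.874 - 2.241
z_β = 2.223

Power = Φ(z_β) = Φ(2.223) ≈ 0.987

Effect size d = 0.76 is medium by Cohen's convention (0.2/0.5/0.8).

Threshold: power ≥ 0.80 is conventionally adequate.
Power ≈ 0.99 → the study is adequately powered (power ≥ 0.80).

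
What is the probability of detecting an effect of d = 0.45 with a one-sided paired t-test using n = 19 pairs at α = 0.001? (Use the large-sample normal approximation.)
Power ≈ 0.13

Power calculation (paired t-test, normal approximation):
z_β = d · √n - z_α
z_β = 0.45 · √19 - 3.090
z_β = 0.45 · 4.359 - 3.090
z_β = -1.129

Power = Φ(z_β) = Φ(-1.129) ≈ 0.130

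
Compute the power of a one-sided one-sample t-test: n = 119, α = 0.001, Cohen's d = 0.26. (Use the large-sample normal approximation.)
Power ≈ 0.40

Power calculation (one-sample t-test, normal approximation):
z_β = d · √n - z_α
z_β = 0.26 · √119 - 3.090
z_β = 0.26 · 10.909 - 3.090
z_β = -0.254

Power = Φ(z_β) = Φ(-0.254) ≈ 0.400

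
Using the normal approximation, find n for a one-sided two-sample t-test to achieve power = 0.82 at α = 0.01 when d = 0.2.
n = 526 per group

Sample size formula (two-sample t-test, normal approximation):
n = 2 · ((z_α + z_β) / d)²

z_α = 2.326 (for α = 0.01, one-sided)
z_β = 0.915 (for power = 0.82)
d = 0.2

n = 2 · ((2.326 + 0.915) / 0.2)²
n = 2 · (16.205)²
n ≈ 525.20
Round up to the next whole number: n = 526 per group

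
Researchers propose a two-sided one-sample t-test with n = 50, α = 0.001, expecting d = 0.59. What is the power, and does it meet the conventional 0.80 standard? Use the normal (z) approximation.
Power ≈ 0.81; the study is adequately powered (power ≥ 0.80)

Power calculation (one-sample t-test, normal approximation):
z_β = d · √n - z_{α/2}
z_β = 0.59 · √50 - 3.291
z_β = 0.59 · 7.071 - 3.291
z_β = 0.881

Power = Φ(z_β) = Φ(0.881) ≈ 0.811

Effect size d = 0.59 is medium by Cohen's convention (0.2/0.5/0.8).

Threshold: power ≥ 0.80 is conventionally adequate.
Power ≈ 0.81 → the study is adequately powered (power ≥ 0.80).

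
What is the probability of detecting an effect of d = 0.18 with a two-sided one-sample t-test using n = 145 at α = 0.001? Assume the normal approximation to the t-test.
Power ≈ 0.13

Power calculation (one-sample t-test, normal approximation):
z_β = d · √n - z_{α/2}
z_β = 0.18 · √145 - 3.291
z_β = 0.18 · 12.042 - 3.291
z_β = -1.123

Power = Φ(z_β) = Φ(-1.123) ≈ 0.131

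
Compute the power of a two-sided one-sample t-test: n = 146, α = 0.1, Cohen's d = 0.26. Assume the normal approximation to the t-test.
Power ≈ 0.93

Power calculation (one-sample t-test, normal approximation):
z_β = d · √n - z_{α/2}
z_β = 0.26 · √146 - 1.645
z_β = 0.26 · 12.083 - 1.645
z_β = 1.497

Power = Φ(z_β) = Φ(1.497) ≈ 0.933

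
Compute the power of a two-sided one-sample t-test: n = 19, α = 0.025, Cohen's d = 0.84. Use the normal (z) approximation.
Power ≈ 0.92

Power calculation (one-sample t-test, normal approximation):
z_β = d · √n - z_{α/2}
z_β = 0.84 · √19 - 2.241
z_β = 0.84 · 4.359 - 2.241
z_β = 1.420

Power = Φ(z_β) = Φ(1.420) ≈ 0.922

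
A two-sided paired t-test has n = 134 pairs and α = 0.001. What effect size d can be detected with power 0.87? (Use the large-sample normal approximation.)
d ≈ 0.38

Minimum detectable effect (paired t-test, normal approximation):
d = (z_{α/2} + z_β) / √n
d = (3.291 + 1.126) / √134
d = 4.417 / 11.576
d ≈ 0.38

By Cohen's convention (0.2 small / 0.5 medium / 0.8 large): small effect.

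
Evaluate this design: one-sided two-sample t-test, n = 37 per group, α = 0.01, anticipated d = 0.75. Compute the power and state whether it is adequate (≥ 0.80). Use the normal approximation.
Power ≈ 0.82; the study is adequately powered (power ≥ 0.80)

Power calculation (two-sample t-test, normal approximation):
z_β = d · √(n/2) - z_α
z_β = 0.75 · √(37/2) - 2.326
z_β = 0.75 · 4.301 - 2.326
z_β = 0.900

Power = Φ(z_β) = Φ(0.900) ≈ 0.816

Effect size d = 0.75 is medium by Cohen's convention (0.2/0.5/0.8).

Threshold: power ≥ 0.80 is conventionally adequate.
Power ≈ 0.82 → the study is adequately powered (power ≥ 0.80).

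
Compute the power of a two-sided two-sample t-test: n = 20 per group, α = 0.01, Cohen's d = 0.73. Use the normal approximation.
Power ≈ 0.39

Power calculation (two-sample t-test, normal approximation):
z_β = d · √(n/2) - z_{α/2}
z_β = 0.73 · √(20/2) - 2.576
z_β = 0.73 · 3.162 - 2.576
z_β = -0.267

Power = Φ(z_β) = Φ(-0.267) ≈ 0.395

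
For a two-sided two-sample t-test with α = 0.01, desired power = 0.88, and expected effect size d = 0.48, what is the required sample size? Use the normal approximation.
n = 123 per group

Sample size formula (two-sample t-test, normal approximation):
n = 2 · ((z_{α/2} + z_β) / d)²

z_{α/2} = 2.576 (for α = 0.01, two-sided)
z_β = 1.175 (for power = 0.88)
d = 0.48

n = 2 · ((2.576 + 1.175) / 0.48)²
n = 2 · (7.815)²
n ≈ 122.15
Round up to the next whole number: n = 123 per group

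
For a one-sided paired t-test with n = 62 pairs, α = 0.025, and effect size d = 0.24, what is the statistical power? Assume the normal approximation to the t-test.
Power ≈ 0.47

Power calculation (paired t-test, normal approximation):
z_β = d · √n - z_α
z_β = 0.24 · √62 - 1.960
z_β = 0.24 · 7.874 - 1.960
z_β = -0.070

Power = Φ(z_β) = Φ(-0.070) ≈ 0.472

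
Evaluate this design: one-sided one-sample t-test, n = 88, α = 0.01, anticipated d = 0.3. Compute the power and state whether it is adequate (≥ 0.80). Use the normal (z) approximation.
Power ≈ 0.69; the study is underpowered (power < 0.80)

Power calculation (one-sample t-test, normal approximation):
z_β = d · √n - z_α
z_β = 0.3 · √88 - 2.326
z_β = 0.3 · 9.381 - 2.326
z_β = 0.488

Power = Φ(z_β) = Φ(0.488) ≈ 0.687

Effect size d = 0.3 is small by Cohen's convention (0.2/0.5/0.8).

Threshold: power ≥ 0.80 is conventionally adequate.
Power ≈ 0.69 → the study is underpowered (power < 0.80).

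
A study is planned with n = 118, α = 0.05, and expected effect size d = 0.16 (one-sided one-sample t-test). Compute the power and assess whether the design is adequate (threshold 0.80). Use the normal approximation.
Power ≈ 0.54; the study is underpowered (power < 0.80)

Power calculation (one-sample t-test, normal approximation):
z_β = d · √n - z_α
z_β = 0.16 · √118 - 1.645
z_β = 0.16 · 10.863 - 1.645
z_β = 0.093

Power = Φ(z_β) = Φ(0.093) ≈ 0.537

Effect size d = 0.16 is very small by Cohen's convention (0.2/0.5/0.8).

Threshold: power ≥ 0.80 is conventionally adequate.
Power ≈ 0.54 → the study is underpowered (power < 0.80).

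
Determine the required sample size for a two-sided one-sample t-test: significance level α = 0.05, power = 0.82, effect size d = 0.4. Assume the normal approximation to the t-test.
n = 52

Sample size formula (one-sample t-test, normal approximation):
n = ((z_{α/2} + z_β) / d)²

z_{α/2} = 1.960 (for α = 0.05, two-sided)
z_β = 0.915 (for power = 0.82)
d = 0.4

n = ((1.960 + 0.915) / 0.4)²
n = (7.188)²
n ≈ 51.67
Round up to the next whole number: n = 52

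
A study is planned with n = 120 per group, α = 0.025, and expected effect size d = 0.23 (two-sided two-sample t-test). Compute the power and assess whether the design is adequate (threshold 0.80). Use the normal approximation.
Power ≈ 0.32; the study is underpowered (power < 0.80)

Power calculation (two-sample t-test, normal approximation):
z_β = d · √(n/2) - z_{α/2}
z_β = 0.23 · √(120/2) - 2.241
z_β = 0.23 · 7.746 - 2.241
z_β = -0.460

Power = Φ(z_β) = Φ(-0.460) ≈ 0.323

Effect size d = 0.23 is small by Cohen's convention (0.2/0.5/0.8).

Threshold: power ≥ 0.80 is conventionally adequate.
Power ≈ 0.32 → the study is underpowered (power < 0.80).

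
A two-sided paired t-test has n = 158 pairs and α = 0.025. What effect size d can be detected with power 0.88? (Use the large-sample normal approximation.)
d ≈ 0.27

Minimum detectable effect (paired t-test, normal approximation):
d = (z_{α/2} + z_β) / √n
d = (2.241 + 1.175) / √158
d = 3.416 / 12.570
d ≈ 0.27

By Cohen's convention (0.2 small / 0.5 medium / 0.8 large): small effect.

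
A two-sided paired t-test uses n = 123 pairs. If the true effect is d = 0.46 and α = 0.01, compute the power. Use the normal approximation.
Power ≈ 0.99

Power calculation (paired t-test, normal approximation):
z_β = d · √n - z_{α/2}
z_β = 0.46 · √123 - 2.576
z_β = 0.46 · 11.091 - 2.576
z_β = 2.526

Power = Φ(z_β) = Φ(2.526) ≈ 0.994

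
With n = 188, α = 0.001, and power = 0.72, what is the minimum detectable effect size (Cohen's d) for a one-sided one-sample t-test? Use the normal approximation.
d ≈ 0.27

Minimum detectable effect (one-sample t-test, normal approximation):
d = (z_α + z_β) / √n
d = (3.090 + 0.583) / √188
d = 3.673 / 13.711
d ≈ 0.27

By Cohen's convention (0.2 small / 0.5 medium / 0.8 large): small effect.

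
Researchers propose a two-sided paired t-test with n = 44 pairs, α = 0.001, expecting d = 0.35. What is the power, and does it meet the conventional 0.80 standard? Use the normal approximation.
Power ≈ 0.17; the study is underpowered (power < 0.80)

Power calculation (paired t-test, normal approximation):
z_β = d · √n - z_{α/2}
z_β = 0.35 · √44 - 3.291
z_β = 0.35 · 6.633 - 3.291
z_β = -0.969

Power = Φ(z_β) = Φ(-0.969) ≈ 0.166

Effect size d = 0.35 is small by Cohen's convention (0.2/0.5/0.8).

Threshold: power ≥ 0.80 is conventionally adequate.
Power ≈ 0.17 → the study is underpowered (power < 0.80).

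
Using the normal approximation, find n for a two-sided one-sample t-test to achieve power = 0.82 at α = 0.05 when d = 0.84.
n = 12

Sample size formula (one-sample t-test, normal approximation):
n = ((z_{α/2} + z_β) / d)²

z_{α/2} = 1.960 (for α = 0.05, two-sided)
z_β = 0.915 (for power = 0.82)
d = 0.84

n = ((1.960 + 0.915) / 0.84)²
n = (3.423)²
n ≈ 11.72
Round up to the next whole number: n = 12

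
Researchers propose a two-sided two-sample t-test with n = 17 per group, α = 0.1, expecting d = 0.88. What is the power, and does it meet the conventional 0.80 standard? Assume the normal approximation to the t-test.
Power ≈ 0.82; the study is adequately powered (power ≥ 0.80)

Power calculation (two-sample t-test, normal approximation):
z_β = d · √(n/2) - z_{α/2}
z_β = 0.88 · √(17/2) - 1.645
z_β = 0.88 · 2.915 - 1.645
z_β = 0.921

Power = Φ(z_β) = Φ(0.921) ≈ 0.821

Effect size d = 0.88 is large by Cohen's convention (0.2/0.5/0.8).

Threshold: power ≥ 0.80 is conventionally adequate.
Power ≈ 0.82 → the study is adequately powered (power ≥ 0.80).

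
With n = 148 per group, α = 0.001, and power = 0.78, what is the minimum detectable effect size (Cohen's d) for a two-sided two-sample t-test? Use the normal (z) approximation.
d ≈ 0.47

Minimum detectable effect (two-sample t-test, normal approximation):
d = (z_{α/2} + z_β) / √(n/2)
d = (3.291 + 0.772) / √(148/2)
d = 4.063 / 8.602
d ≈ 0.47

By Cohen's convention (0.2 small / 0.5 medium / 0.8 large): small effect.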